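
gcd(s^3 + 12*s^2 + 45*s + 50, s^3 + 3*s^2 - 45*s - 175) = s^2 + 10*s + 25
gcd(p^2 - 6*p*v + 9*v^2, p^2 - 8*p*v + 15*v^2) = p - 3*v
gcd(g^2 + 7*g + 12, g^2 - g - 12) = g + 3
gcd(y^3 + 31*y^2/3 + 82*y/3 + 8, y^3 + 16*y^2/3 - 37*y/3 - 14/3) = y + 1/3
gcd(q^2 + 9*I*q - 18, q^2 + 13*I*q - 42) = q + 6*I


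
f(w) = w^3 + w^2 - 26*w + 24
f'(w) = 3*w^2 + 2*w - 26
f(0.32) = 15.82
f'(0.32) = -25.05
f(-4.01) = 79.86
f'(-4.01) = 14.22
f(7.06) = 242.18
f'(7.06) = 137.65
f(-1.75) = 67.20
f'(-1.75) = -20.31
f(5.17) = 54.50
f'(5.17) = 64.53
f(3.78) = -5.98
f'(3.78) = 24.43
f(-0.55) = 38.44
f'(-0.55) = -26.19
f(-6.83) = -70.38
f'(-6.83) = 100.29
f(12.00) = 1584.00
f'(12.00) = 430.00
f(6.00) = 120.00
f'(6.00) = 94.00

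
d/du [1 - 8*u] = -8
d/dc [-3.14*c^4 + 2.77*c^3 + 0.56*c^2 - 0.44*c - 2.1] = -12.56*c^3 + 8.31*c^2 + 1.12*c - 0.44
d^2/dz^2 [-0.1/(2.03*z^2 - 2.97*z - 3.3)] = (-0.82418*z^2 + 1.20582*z + 0.1*(4.06*z - 2.97)*(8.12*z - 5.94) + 1.3398)/(-2.03*z^2 + 2.97*z + 3.3)^3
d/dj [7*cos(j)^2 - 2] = -7*sin(2*j)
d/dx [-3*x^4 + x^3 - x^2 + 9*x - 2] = -12*x^3 + 3*x^2 - 2*x + 9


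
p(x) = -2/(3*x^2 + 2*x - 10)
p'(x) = -2*(-6*x - 2)/(3*x^2 + 2*x - 10)^2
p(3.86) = -0.05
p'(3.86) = 0.03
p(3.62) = -0.05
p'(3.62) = 0.04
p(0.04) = 0.20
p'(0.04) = 0.05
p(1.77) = -0.68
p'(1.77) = 2.92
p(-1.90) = 0.67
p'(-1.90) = -2.13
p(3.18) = -0.07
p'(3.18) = 0.06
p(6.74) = -0.01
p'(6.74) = 0.00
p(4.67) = -0.03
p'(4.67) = 0.01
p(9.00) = -0.00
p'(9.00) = 0.00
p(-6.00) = -0.02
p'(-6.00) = -0.00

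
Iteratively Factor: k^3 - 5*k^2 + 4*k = (k)*(k^2 - 5*k + 4) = k*(k - 1)*(k - 4)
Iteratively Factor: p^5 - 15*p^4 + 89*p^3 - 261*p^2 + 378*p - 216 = (p - 4)*(p^4 - 11*p^3 + 45*p^2 - 81*p + 54) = (p - 4)*(p - 3)*(p^3 - 8*p^2 + 21*p - 18) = (p - 4)*(p - 3)^2*(p^2 - 5*p + 6) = (p - 4)*(p - 3)^2*(p - 2)*(p - 3)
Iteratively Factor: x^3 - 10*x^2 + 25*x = (x - 5)*(x^2 - 5*x) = (x - 5)^2*(x)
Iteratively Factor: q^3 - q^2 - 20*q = (q)*(q^2 - q - 20) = q*(q - 5)*(q + 4)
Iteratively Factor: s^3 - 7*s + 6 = (s - 2)*(s^2 + 2*s - 3) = (s - 2)*(s - 1)*(s + 3)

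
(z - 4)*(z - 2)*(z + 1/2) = z^3 - 11*z^2/2 + 5*z + 4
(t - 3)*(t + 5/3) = t^2 - 4*t/3 - 5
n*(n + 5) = n^2 + 5*n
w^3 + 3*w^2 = w^2*(w + 3)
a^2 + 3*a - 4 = (a - 1)*(a + 4)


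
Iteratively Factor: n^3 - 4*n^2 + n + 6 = (n - 2)*(n^2 - 2*n - 3) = (n - 2)*(n + 1)*(n - 3)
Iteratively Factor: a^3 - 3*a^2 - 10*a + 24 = (a - 4)*(a^2 + a - 6) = (a - 4)*(a + 3)*(a - 2)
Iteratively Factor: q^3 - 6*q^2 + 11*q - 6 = (q - 2)*(q^2 - 4*q + 3) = (q - 3)*(q - 2)*(q - 1)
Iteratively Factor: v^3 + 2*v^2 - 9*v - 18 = (v + 3)*(v^2 - v - 6) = (v - 3)*(v + 3)*(v + 2)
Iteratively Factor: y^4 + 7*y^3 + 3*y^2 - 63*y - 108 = (y + 3)*(y^3 + 4*y^2 - 9*y - 36) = (y - 3)*(y + 3)*(y^2 + 7*y + 12) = (y - 3)*(y + 3)*(y + 4)*(y + 3)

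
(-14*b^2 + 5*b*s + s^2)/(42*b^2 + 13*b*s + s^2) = (-2*b + s)/(6*b + s)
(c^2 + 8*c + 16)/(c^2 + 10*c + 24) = (c + 4)/(c + 6)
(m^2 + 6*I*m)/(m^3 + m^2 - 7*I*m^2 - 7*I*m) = (m + 6*I)/(m^2 + m - 7*I*m - 7*I)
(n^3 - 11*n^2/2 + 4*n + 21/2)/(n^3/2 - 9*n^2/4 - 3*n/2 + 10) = 2*(2*n^3 - 11*n^2 + 8*n + 21)/(2*n^3 - 9*n^2 - 6*n + 40)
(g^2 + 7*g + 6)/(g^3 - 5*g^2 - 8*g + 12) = (g^2 + 7*g + 6)/(g^3 - 5*g^2 - 8*g + 12)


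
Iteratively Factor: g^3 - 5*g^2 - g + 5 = (g + 1)*(g^2 - 6*g + 5) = (g - 1)*(g + 1)*(g - 5)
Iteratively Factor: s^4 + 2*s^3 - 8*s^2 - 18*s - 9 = (s + 3)*(s^3 - s^2 - 5*s - 3) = (s + 1)*(s + 3)*(s^2 - 2*s - 3) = (s - 3)*(s + 1)*(s + 3)*(s + 1)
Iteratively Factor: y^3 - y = (y)*(y^2 - 1) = y*(y + 1)*(y - 1)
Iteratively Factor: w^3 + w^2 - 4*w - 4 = (w + 2)*(w^2 - w - 2) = (w + 1)*(w + 2)*(w - 2)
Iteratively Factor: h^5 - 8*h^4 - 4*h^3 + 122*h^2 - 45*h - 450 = (h - 5)*(h^4 - 3*h^3 - 19*h^2 + 27*h + 90) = (h - 5)^2*(h^3 + 2*h^2 - 9*h - 18) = (h - 5)^2*(h + 3)*(h^2 - h - 6) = (h - 5)^2*(h + 2)*(h + 3)*(h - 3)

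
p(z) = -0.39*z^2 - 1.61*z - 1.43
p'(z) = -0.78*z - 1.61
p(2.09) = -6.50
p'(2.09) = -3.24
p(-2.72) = 0.06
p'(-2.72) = 0.51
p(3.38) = -11.33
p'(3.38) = -4.25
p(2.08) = -6.47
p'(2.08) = -3.23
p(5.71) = -23.34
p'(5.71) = -6.06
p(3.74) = -12.91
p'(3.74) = -4.53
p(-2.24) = 0.22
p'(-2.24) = 0.14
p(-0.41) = -0.84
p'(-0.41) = -1.29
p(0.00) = -1.43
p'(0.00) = -1.61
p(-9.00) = -18.53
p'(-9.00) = 5.41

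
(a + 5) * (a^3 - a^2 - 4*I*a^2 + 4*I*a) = a^4 + 4*a^3 - 4*I*a^3 - 5*a^2 - 16*I*a^2 + 20*I*a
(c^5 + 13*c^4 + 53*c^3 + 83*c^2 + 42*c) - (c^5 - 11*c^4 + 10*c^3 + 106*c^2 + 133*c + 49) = 24*c^4 + 43*c^3 - 23*c^2 - 91*c - 49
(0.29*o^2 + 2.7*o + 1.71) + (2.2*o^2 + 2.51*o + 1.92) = 2.49*o^2 + 5.21*o + 3.63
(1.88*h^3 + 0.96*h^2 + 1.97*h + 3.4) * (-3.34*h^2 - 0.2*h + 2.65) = -6.2792*h^5 - 3.5824*h^4 - 1.7898*h^3 - 9.206*h^2 + 4.5405*h + 9.01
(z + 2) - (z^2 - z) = -z^2 + 2*z + 2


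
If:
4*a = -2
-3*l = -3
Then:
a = -1/2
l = 1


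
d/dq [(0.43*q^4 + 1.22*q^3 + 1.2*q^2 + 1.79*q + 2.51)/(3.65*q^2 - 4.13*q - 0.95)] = (3.139*q^5 - 0.874699999999999*q^4 - 11.7112*q^3 - 14.9665*q^2 - 20.603*q + 8.6658)/(13.3225*q^4 - 30.149*q^3 + 10.1219*q^2 + 7.847*q + 0.9025)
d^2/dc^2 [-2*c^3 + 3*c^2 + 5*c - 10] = 6 - 12*c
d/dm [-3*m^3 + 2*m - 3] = 2 - 9*m^2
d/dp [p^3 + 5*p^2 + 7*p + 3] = 3*p^2 + 10*p + 7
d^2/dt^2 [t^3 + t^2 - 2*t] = 6*t + 2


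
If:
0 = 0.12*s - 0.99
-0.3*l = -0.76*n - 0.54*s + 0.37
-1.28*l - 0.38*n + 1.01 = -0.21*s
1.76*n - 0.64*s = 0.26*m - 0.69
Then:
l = 3.35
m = -45.10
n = -4.05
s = 8.25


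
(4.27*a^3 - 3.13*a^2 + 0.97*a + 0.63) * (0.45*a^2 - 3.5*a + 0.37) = 1.9215*a^5 - 16.3535*a^4 + 12.9714*a^3 - 4.2696*a^2 - 1.8461*a + 0.2331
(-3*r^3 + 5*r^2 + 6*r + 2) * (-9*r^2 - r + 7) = 27*r^5 - 42*r^4 - 80*r^3 + 11*r^2 + 40*r + 14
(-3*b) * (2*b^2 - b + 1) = -6*b^3 + 3*b^2 - 3*b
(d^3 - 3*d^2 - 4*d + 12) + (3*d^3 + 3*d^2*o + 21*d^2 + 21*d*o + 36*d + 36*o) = 4*d^3 + 3*d^2*o + 18*d^2 + 21*d*o + 32*d + 36*o + 12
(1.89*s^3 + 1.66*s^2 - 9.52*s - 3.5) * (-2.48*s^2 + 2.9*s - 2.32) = -4.6872*s^5 + 1.3642*s^4 + 24.0388*s^3 - 22.7792*s^2 + 11.9364*s + 8.12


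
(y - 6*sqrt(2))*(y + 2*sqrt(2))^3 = y^4 - 48*y^2 - 128*sqrt(2)*y - 192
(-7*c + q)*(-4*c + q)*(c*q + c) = 28*c^3*q + 28*c^3 - 11*c^2*q^2 - 11*c^2*q + c*q^3 + c*q^2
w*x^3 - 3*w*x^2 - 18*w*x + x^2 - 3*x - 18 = (x - 6)*(x + 3)*(w*x + 1)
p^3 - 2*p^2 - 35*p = p*(p - 7)*(p + 5)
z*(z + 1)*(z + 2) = z^3 + 3*z^2 + 2*z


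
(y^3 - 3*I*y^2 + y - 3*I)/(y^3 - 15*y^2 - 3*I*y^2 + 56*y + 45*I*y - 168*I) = (y^2 + 1)/(y^2 - 15*y + 56)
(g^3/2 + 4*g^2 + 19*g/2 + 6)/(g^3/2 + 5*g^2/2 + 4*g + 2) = (g^2 + 7*g + 12)/(g^2 + 4*g + 4)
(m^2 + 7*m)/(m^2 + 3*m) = (m + 7)/(m + 3)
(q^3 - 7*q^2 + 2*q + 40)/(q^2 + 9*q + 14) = (q^2 - 9*q + 20)/(q + 7)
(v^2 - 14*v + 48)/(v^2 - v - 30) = (v - 8)/(v + 5)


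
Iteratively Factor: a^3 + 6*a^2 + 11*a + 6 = (a + 2)*(a^2 + 4*a + 3) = (a + 1)*(a + 2)*(a + 3)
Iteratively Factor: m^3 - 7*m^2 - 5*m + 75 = (m + 3)*(m^2 - 10*m + 25) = (m - 5)*(m + 3)*(m - 5)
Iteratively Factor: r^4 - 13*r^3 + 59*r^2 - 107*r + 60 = (r - 4)*(r^3 - 9*r^2 + 23*r - 15) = (r - 4)*(r - 1)*(r^2 - 8*r + 15) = (r - 5)*(r - 4)*(r - 1)*(r - 3)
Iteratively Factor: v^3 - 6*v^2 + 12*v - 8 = (v - 2)*(v^2 - 4*v + 4) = (v - 2)^2*(v - 2)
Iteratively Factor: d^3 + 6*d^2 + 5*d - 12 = (d - 1)*(d^2 + 7*d + 12) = (d - 1)*(d + 3)*(d + 4)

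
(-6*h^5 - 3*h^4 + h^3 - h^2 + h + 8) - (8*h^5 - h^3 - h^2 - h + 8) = -14*h^5 - 3*h^4 + 2*h^3 + 2*h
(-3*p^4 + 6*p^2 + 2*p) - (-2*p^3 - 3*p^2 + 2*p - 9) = -3*p^4 + 2*p^3 + 9*p^2 + 9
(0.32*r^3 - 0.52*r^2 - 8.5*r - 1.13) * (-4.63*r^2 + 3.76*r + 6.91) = -1.4816*r^5 + 3.6108*r^4 + 39.611*r^3 - 30.3213*r^2 - 62.9838*r - 7.8083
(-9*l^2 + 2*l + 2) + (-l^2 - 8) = -10*l^2 + 2*l - 6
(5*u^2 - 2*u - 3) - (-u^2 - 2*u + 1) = 6*u^2 - 4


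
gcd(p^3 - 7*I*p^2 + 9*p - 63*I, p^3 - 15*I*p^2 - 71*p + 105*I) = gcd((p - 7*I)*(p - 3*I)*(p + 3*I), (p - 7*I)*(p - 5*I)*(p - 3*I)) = p^2 - 10*I*p - 21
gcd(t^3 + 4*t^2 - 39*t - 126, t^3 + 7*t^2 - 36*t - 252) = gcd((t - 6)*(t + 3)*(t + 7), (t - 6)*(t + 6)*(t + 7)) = t^2 + t - 42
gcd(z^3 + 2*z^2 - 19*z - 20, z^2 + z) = z + 1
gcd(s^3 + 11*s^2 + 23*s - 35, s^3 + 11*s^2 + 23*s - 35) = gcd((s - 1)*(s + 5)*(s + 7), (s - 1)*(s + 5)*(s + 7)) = s^3 + 11*s^2 + 23*s - 35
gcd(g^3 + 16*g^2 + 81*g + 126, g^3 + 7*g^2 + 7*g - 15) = g + 3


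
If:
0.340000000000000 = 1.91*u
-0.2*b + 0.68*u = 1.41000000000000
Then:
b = -6.44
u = 0.18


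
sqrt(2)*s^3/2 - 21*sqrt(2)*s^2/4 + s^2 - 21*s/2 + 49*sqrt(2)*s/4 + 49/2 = (s - 7)*(s - 7/2)*(sqrt(2)*s/2 + 1)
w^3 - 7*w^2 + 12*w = w*(w - 4)*(w - 3)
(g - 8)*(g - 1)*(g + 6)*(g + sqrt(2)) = g^4 - 3*g^3 + sqrt(2)*g^3 - 46*g^2 - 3*sqrt(2)*g^2 - 46*sqrt(2)*g + 48*g + 48*sqrt(2)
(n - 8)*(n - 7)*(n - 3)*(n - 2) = n^4 - 20*n^3 + 137*n^2 - 370*n + 336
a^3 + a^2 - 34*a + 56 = (a - 4)*(a - 2)*(a + 7)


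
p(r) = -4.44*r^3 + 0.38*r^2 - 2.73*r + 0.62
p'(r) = -13.32*r^2 + 0.76*r - 2.73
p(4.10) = -310.19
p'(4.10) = -223.52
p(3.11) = -137.75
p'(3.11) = -129.20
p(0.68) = -2.46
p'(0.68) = -8.37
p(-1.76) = 30.81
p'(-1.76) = -45.33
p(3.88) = -263.60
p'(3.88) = -200.31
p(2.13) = -46.38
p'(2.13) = -61.54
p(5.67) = -811.98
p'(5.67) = -426.64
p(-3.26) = 167.39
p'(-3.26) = -146.77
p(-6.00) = 989.72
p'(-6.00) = -486.81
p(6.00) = -961.12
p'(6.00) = -477.69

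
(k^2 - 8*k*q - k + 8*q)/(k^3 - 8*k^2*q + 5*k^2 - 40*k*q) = (k - 1)/(k*(k + 5))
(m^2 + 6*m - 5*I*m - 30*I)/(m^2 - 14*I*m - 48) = (m^2 + m*(6 - 5*I) - 30*I)/(m^2 - 14*I*m - 48)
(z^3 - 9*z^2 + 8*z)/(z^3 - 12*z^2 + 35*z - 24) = z/(z - 3)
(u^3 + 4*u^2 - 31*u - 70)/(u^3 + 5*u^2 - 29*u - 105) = (u + 2)/(u + 3)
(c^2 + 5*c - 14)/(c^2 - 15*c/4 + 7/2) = 4*(c + 7)/(4*c - 7)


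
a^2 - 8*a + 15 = (a - 5)*(a - 3)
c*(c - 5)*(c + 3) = c^3 - 2*c^2 - 15*c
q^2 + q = q*(q + 1)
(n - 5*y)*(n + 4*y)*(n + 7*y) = n^3 + 6*n^2*y - 27*n*y^2 - 140*y^3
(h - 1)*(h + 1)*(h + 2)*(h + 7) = h^4 + 9*h^3 + 13*h^2 - 9*h - 14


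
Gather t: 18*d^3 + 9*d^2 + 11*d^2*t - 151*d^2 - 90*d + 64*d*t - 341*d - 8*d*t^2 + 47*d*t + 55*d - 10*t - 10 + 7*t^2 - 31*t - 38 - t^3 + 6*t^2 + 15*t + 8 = 18*d^3 - 142*d^2 - 376*d - t^3 + t^2*(13 - 8*d) + t*(11*d^2 + 111*d - 26) - 40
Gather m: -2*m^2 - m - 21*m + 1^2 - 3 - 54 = -2*m^2 - 22*m - 56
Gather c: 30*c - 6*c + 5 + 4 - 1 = 24*c + 8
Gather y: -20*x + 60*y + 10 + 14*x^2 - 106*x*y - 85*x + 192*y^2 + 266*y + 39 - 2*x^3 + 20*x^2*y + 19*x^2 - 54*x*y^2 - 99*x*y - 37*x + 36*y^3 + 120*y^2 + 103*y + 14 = -2*x^3 + 33*x^2 - 142*x + 36*y^3 + y^2*(312 - 54*x) + y*(20*x^2 - 205*x + 429) + 63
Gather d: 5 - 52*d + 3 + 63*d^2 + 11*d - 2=63*d^2 - 41*d + 6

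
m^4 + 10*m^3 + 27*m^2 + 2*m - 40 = (m - 1)*(m + 2)*(m + 4)*(m + 5)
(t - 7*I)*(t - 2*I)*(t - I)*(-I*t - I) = -I*t^4 - 10*t^3 - I*t^3 - 10*t^2 + 23*I*t^2 + 14*t + 23*I*t + 14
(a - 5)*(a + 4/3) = a^2 - 11*a/3 - 20/3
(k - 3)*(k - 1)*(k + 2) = k^3 - 2*k^2 - 5*k + 6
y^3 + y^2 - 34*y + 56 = (y - 4)*(y - 2)*(y + 7)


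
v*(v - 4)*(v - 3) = v^3 - 7*v^2 + 12*v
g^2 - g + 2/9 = (g - 2/3)*(g - 1/3)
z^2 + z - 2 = (z - 1)*(z + 2)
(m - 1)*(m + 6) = m^2 + 5*m - 6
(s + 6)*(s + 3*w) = s^2 + 3*s*w + 6*s + 18*w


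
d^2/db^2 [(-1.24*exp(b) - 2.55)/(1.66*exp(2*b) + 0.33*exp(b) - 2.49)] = (-3.416944*exp(4*b) - 27.427848*exp(3*b) - 34.943166*exp(2*b) - 43.457283*exp(b) - 9.783459)*exp(b)/(4.574296*exp(6*b) + 2.728044*exp(5*b) - 20.04201*exp(4*b) - 8.148195*exp(3*b) + 30.063015*exp(2*b) + 6.138099*exp(b) - 15.438249)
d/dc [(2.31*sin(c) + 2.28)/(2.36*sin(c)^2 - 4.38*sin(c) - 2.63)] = (-5.4516*sin(c)^2 - 10.7616*sin(c) + 3.9111)*cos(c)/(5.5696*sin(c)^4 - 20.6736*sin(c)^3 + 6.7708*sin(c)^2 + 23.0388*sin(c) + 6.9169)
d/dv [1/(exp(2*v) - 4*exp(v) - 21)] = 2*(2 - exp(v))*exp(v)/(-exp(2*v) + 4*exp(v) + 21)^2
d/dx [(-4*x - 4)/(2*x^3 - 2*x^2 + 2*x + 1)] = 4*(4*x^3 + 4*x^2 - 4*x + 1)/(4*x^6 - 8*x^5 + 12*x^4 - 4*x^3 + 4*x + 1)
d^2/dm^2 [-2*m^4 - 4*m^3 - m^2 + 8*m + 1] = -24*m^2 - 24*m - 2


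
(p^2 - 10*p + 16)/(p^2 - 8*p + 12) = (p - 8)/(p - 6)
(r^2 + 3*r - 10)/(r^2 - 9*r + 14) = (r + 5)/(r - 7)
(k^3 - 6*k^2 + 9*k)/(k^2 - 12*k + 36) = k*(k^2 - 6*k + 9)/(k^2 - 12*k + 36)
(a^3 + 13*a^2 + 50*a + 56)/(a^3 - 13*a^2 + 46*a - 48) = (a^3 + 13*a^2 + 50*a + 56)/(a^3 - 13*a^2 + 46*a - 48)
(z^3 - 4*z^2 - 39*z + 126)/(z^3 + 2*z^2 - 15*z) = (z^2 - z - 42)/(z*(z + 5))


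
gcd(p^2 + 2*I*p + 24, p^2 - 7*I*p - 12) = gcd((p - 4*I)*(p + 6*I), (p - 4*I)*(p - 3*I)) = p - 4*I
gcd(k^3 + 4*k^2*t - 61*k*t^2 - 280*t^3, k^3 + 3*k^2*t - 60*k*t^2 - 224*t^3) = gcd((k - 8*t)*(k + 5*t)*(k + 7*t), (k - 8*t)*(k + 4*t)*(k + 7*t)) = -k^2 + k*t + 56*t^2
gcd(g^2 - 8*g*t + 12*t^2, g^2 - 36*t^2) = -g + 6*t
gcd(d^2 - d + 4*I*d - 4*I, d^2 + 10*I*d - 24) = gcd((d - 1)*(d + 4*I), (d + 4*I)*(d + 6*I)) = d + 4*I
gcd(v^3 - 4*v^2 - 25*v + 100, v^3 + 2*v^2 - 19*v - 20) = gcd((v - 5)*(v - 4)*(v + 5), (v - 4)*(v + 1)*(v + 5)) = v^2 + v - 20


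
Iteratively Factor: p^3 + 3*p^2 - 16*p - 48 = (p - 4)*(p^2 + 7*p + 12) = (p - 4)*(p + 3)*(p + 4)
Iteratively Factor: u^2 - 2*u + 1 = (u - 1)*(u - 1)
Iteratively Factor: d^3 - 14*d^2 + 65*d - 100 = (d - 4)*(d^2 - 10*d + 25) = (d - 5)*(d - 4)*(d - 5)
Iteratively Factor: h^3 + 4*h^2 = (h)*(h^2 + 4*h) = h^2*(h + 4)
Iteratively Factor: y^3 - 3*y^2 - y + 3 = (y + 1)*(y^2 - 4*y + 3) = (y - 1)*(y + 1)*(y - 3)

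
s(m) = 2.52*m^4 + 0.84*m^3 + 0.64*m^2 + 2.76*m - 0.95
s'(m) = 10.08*m^3 + 2.52*m^2 + 1.28*m + 2.76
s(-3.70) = 427.34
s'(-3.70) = -478.06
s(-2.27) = 53.17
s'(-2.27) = -105.07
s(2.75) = 173.07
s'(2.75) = 234.97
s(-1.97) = 27.63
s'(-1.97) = -67.05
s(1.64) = 27.23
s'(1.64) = 56.10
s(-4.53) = 982.78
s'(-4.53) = -888.36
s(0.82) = 3.35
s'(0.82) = 11.06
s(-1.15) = -0.15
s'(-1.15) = -10.71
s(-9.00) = 15947.41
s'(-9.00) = -7152.96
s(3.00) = 239.89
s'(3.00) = 301.44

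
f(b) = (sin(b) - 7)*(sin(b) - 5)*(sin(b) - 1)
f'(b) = (sin(b) - 7)*(sin(b) - 5)*cos(b) + (sin(b) - 7)*(sin(b) - 1)*cos(b) + (sin(b) - 5)*(sin(b) - 1)*cos(b)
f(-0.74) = -72.91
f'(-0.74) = 48.66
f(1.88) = -1.16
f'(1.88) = -7.59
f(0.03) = -33.60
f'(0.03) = 46.20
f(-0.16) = -42.82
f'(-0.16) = 50.56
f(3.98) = -77.55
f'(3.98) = -45.46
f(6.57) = -22.72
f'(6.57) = 38.26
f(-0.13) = -41.31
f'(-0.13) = 50.00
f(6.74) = -16.71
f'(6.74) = 32.41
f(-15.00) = -71.34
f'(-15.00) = -49.51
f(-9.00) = -56.65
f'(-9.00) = -53.05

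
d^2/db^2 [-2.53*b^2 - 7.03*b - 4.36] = -5.06000000000000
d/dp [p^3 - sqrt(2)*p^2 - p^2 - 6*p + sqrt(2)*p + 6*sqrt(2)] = 3*p^2 - 2*sqrt(2)*p - 2*p - 6 + sqrt(2)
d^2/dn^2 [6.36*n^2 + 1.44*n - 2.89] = 12.7200000000000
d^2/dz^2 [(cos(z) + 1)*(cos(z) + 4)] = -5*cos(z) - 2*cos(2*z)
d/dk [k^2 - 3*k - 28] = 2*k - 3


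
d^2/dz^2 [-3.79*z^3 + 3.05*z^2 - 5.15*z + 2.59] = 6.1 - 22.74*z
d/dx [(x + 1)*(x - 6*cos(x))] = x + (x + 1)*(6*sin(x) + 1) - 6*cos(x)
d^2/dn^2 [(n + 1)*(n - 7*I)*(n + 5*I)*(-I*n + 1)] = -12*I*n^2 - 6*n*(1 + I) - 2 - 74*I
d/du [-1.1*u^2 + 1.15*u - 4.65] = 1.15 - 2.2*u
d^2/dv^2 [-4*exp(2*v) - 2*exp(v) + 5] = (-16*exp(v) - 2)*exp(v)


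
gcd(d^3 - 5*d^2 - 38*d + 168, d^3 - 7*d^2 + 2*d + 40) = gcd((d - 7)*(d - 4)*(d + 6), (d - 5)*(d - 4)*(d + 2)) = d - 4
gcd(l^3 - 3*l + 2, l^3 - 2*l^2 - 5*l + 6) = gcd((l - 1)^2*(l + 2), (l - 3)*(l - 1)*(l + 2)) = l^2 + l - 2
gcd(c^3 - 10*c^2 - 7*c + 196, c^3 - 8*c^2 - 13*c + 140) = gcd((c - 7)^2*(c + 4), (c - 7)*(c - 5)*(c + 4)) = c^2 - 3*c - 28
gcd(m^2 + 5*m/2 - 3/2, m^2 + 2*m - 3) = m + 3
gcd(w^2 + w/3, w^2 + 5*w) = w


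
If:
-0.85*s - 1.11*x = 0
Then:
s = -1.30588235294118*x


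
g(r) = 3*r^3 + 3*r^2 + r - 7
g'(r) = 9*r^2 + 6*r + 1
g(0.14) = -6.79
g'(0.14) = 2.02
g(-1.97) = -20.26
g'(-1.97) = 24.11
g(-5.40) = -397.31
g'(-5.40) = 231.04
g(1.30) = 5.96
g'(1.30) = 24.01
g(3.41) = 150.25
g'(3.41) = 126.11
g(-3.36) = -90.29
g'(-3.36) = 82.45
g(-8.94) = -1919.72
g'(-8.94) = 666.67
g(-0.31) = -7.11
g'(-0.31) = 0.00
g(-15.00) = -9472.00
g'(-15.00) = 1936.00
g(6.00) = 755.00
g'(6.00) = 361.00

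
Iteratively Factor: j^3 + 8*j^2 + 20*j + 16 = (j + 4)*(j^2 + 4*j + 4) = (j + 2)*(j + 4)*(j + 2)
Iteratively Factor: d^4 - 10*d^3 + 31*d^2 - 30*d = (d - 5)*(d^3 - 5*d^2 + 6*d) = (d - 5)*(d - 3)*(d^2 - 2*d) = d*(d - 5)*(d - 3)*(d - 2)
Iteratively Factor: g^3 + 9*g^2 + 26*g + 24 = (g + 2)*(g^2 + 7*g + 12) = (g + 2)*(g + 4)*(g + 3)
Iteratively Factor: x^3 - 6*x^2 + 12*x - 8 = (x - 2)*(x^2 - 4*x + 4) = (x - 2)^2*(x - 2)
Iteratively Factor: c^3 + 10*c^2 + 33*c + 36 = (c + 4)*(c^2 + 6*c + 9) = (c + 3)*(c + 4)*(c + 3)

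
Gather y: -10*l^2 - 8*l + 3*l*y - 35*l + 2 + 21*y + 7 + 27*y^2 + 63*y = -10*l^2 - 43*l + 27*y^2 + y*(3*l + 84) + 9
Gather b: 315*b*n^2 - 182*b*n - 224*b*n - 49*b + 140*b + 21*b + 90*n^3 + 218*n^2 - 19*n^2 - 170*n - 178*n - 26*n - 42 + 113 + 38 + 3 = b*(315*n^2 - 406*n + 112) + 90*n^3 + 199*n^2 - 374*n + 112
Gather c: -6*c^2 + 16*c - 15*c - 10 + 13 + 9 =-6*c^2 + c + 12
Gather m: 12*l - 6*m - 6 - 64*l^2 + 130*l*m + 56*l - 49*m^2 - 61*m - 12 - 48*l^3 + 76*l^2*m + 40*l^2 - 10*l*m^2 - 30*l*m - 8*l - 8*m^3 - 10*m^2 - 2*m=-48*l^3 - 24*l^2 + 60*l - 8*m^3 + m^2*(-10*l - 59) + m*(76*l^2 + 100*l - 69) - 18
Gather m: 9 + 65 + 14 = 88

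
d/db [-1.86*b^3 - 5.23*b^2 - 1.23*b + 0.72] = -5.58*b^2 - 10.46*b - 1.23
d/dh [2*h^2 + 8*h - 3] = 4*h + 8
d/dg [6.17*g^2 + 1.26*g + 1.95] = 12.34*g + 1.26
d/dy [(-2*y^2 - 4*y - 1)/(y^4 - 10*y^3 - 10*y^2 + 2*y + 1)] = 2*(2*y^5 - 4*y^4 - 38*y^3 - 37*y^2 - 12*y - 1)/(y^8 - 20*y^7 + 80*y^6 + 204*y^5 + 62*y^4 - 60*y^3 - 16*y^2 + 4*y + 1)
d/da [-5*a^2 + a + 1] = 1 - 10*a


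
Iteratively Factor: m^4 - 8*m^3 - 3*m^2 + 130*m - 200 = (m + 4)*(m^3 - 12*m^2 + 45*m - 50) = (m - 5)*(m + 4)*(m^2 - 7*m + 10) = (m - 5)*(m - 2)*(m + 4)*(m - 5)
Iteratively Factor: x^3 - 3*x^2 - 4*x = (x)*(x^2 - 3*x - 4) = x*(x + 1)*(x - 4)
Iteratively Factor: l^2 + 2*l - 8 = (l + 4)*(l - 2)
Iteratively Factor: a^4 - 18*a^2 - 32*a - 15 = (a + 1)*(a^3 - a^2 - 17*a - 15) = (a - 5)*(a + 1)*(a^2 + 4*a + 3) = (a - 5)*(a + 1)*(a + 3)*(a + 1)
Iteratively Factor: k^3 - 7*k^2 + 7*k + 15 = (k - 3)*(k^2 - 4*k - 5) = (k - 5)*(k - 3)*(k + 1)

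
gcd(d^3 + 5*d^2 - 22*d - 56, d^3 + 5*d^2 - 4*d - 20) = d + 2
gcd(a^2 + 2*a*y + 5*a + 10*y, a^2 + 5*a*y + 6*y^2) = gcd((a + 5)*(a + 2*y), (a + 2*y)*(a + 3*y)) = a + 2*y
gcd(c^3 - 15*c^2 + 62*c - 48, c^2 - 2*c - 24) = c - 6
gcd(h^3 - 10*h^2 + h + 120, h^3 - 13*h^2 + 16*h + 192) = h^2 - 5*h - 24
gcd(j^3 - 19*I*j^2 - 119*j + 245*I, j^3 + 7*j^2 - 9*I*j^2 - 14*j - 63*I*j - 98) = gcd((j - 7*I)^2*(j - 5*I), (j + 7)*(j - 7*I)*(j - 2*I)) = j - 7*I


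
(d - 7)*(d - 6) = d^2 - 13*d + 42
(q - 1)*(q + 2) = q^2 + q - 2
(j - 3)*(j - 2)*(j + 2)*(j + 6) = j^4 + 3*j^3 - 22*j^2 - 12*j + 72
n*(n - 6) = n^2 - 6*n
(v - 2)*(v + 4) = v^2 + 2*v - 8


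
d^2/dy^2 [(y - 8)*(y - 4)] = 2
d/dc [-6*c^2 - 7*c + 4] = -12*c - 7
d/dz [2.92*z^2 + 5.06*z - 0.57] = 5.84*z + 5.06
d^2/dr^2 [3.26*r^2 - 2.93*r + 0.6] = 6.52000000000000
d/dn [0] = 0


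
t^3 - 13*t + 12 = (t - 3)*(t - 1)*(t + 4)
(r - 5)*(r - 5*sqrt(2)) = r^2 - 5*sqrt(2)*r - 5*r + 25*sqrt(2)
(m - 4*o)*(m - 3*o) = m^2 - 7*m*o + 12*o^2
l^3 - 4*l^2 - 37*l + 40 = (l - 8)*(l - 1)*(l + 5)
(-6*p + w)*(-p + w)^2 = -6*p^3 + 13*p^2*w - 8*p*w^2 + w^3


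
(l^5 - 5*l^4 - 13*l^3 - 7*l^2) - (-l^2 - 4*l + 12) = l^5 - 5*l^4 - 13*l^3 - 6*l^2 + 4*l - 12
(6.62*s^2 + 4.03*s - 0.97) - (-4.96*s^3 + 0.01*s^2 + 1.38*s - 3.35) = 4.96*s^3 + 6.61*s^2 + 2.65*s + 2.38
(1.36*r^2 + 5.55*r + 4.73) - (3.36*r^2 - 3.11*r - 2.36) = -2.0*r^2 + 8.66*r + 7.09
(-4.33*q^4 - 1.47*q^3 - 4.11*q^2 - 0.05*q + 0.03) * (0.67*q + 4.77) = -2.9011*q^5 - 21.639*q^4 - 9.7656*q^3 - 19.6382*q^2 - 0.2184*q + 0.1431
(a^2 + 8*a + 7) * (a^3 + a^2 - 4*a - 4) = a^5 + 9*a^4 + 11*a^3 - 29*a^2 - 60*a - 28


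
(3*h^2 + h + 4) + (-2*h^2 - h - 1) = h^2 + 3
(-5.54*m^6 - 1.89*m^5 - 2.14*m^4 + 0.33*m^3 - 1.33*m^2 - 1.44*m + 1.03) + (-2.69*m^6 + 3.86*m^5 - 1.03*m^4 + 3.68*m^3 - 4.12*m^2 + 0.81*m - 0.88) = -8.23*m^6 + 1.97*m^5 - 3.17*m^4 + 4.01*m^3 - 5.45*m^2 - 0.63*m + 0.15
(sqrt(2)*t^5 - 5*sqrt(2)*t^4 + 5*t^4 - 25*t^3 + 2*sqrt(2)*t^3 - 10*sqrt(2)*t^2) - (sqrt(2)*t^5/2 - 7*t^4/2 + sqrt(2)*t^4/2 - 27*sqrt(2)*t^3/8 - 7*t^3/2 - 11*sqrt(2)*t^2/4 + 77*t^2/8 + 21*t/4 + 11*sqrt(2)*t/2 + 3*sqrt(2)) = sqrt(2)*t^5/2 - 11*sqrt(2)*t^4/2 + 17*t^4/2 - 43*t^3/2 + 43*sqrt(2)*t^3/8 - 29*sqrt(2)*t^2/4 - 77*t^2/8 - 11*sqrt(2)*t/2 - 21*t/4 - 3*sqrt(2)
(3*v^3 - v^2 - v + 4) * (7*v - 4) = 21*v^4 - 19*v^3 - 3*v^2 + 32*v - 16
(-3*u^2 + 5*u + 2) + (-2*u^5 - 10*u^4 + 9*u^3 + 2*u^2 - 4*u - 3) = -2*u^5 - 10*u^4 + 9*u^3 - u^2 + u - 1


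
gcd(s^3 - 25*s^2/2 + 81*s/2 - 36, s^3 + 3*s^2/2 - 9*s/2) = s - 3/2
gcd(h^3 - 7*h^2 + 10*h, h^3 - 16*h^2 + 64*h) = h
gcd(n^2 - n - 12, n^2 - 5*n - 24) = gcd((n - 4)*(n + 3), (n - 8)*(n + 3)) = n + 3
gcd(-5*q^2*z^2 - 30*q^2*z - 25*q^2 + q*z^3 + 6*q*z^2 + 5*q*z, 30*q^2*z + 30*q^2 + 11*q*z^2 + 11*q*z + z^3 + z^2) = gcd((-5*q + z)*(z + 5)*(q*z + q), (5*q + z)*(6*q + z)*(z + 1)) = z + 1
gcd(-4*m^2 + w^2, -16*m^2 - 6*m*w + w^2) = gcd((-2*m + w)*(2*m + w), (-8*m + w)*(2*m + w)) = 2*m + w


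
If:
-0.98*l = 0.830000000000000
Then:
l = -0.85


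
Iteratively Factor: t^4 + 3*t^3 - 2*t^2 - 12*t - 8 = (t + 2)*(t^3 + t^2 - 4*t - 4) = (t + 1)*(t + 2)*(t^2 - 4) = (t + 1)*(t + 2)^2*(t - 2)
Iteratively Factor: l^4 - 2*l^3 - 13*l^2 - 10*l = (l)*(l^3 - 2*l^2 - 13*l - 10) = l*(l + 2)*(l^2 - 4*l - 5) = l*(l + 1)*(l + 2)*(l - 5)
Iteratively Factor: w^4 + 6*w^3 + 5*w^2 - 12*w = (w + 4)*(w^3 + 2*w^2 - 3*w) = (w + 3)*(w + 4)*(w^2 - w) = w*(w + 3)*(w + 4)*(w - 1)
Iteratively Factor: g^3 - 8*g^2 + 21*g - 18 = (g - 3)*(g^2 - 5*g + 6) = (g - 3)*(g - 2)*(g - 3)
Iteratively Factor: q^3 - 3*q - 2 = (q + 1)*(q^2 - q - 2) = (q + 1)^2*(q - 2)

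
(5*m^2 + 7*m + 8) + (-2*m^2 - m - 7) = 3*m^2 + 6*m + 1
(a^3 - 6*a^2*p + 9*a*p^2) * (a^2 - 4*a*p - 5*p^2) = a^5 - 10*a^4*p + 28*a^3*p^2 - 6*a^2*p^3 - 45*a*p^4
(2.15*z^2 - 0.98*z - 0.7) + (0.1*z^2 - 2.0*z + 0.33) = 2.25*z^2 - 2.98*z - 0.37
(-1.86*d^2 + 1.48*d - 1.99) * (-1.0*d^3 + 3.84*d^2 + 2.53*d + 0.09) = 1.86*d^5 - 8.6224*d^4 + 2.9674*d^3 - 4.0646*d^2 - 4.9015*d - 0.1791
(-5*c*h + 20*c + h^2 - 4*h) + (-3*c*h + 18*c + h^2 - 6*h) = -8*c*h + 38*c + 2*h^2 - 10*h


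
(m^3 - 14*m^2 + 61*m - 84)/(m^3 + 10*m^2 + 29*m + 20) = (m^3 - 14*m^2 + 61*m - 84)/(m^3 + 10*m^2 + 29*m + 20)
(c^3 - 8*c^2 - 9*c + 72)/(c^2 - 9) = c - 8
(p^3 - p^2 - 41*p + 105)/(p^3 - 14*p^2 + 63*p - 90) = (p + 7)/(p - 6)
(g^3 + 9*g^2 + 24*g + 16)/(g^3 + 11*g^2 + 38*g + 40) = (g^2 + 5*g + 4)/(g^2 + 7*g + 10)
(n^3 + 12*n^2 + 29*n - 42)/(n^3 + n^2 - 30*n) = (n^2 + 6*n - 7)/(n*(n - 5))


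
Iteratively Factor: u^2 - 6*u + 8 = (u - 2)*(u - 4)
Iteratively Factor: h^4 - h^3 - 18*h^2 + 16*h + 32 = (h + 4)*(h^3 - 5*h^2 + 2*h + 8) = (h - 4)*(h + 4)*(h^2 - h - 2) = (h - 4)*(h + 1)*(h + 4)*(h - 2)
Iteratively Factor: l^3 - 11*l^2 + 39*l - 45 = (l - 3)*(l^2 - 8*l + 15) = (l - 3)^2*(l - 5)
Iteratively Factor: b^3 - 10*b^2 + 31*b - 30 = (b - 5)*(b^2 - 5*b + 6) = (b - 5)*(b - 2)*(b - 3)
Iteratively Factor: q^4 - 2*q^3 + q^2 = (q - 1)*(q^3 - q^2) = q*(q - 1)*(q^2 - q) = q^2*(q - 1)*(q - 1)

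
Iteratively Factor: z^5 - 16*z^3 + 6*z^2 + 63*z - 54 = (z + 3)*(z^4 - 3*z^3 - 7*z^2 + 27*z - 18) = (z - 3)*(z + 3)*(z^3 - 7*z + 6) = (z - 3)*(z + 3)^2*(z^2 - 3*z + 2) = (z - 3)*(z - 2)*(z + 3)^2*(z - 1)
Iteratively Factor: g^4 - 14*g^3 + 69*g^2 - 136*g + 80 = (g - 5)*(g^3 - 9*g^2 + 24*g - 16) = (g - 5)*(g - 4)*(g^2 - 5*g + 4) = (g - 5)*(g - 4)*(g - 1)*(g - 4)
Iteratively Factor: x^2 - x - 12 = (x - 4)*(x + 3)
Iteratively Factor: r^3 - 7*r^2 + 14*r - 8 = (r - 1)*(r^2 - 6*r + 8) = (r - 2)*(r - 1)*(r - 4)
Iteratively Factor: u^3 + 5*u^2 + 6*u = (u + 2)*(u^2 + 3*u) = u*(u + 2)*(u + 3)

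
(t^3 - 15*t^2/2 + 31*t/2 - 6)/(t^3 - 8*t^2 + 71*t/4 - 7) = 2*(t - 3)/(2*t - 7)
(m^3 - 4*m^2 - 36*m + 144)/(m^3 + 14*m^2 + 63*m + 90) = (m^2 - 10*m + 24)/(m^2 + 8*m + 15)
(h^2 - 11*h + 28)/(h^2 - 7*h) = (h - 4)/h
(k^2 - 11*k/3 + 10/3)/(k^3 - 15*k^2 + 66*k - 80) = (k - 5/3)/(k^2 - 13*k + 40)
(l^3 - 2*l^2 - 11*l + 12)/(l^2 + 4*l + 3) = (l^2 - 5*l + 4)/(l + 1)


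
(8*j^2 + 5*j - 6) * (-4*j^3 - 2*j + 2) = -32*j^5 - 20*j^4 + 8*j^3 + 6*j^2 + 22*j - 12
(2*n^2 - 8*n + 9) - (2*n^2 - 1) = 10 - 8*n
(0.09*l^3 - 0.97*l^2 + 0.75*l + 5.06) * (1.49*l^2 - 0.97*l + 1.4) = 0.1341*l^5 - 1.5326*l^4 + 2.1844*l^3 + 5.4539*l^2 - 3.8582*l + 7.084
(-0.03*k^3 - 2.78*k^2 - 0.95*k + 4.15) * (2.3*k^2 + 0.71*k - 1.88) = -0.069*k^5 - 6.4153*k^4 - 4.1024*k^3 + 14.0969*k^2 + 4.7325*k - 7.802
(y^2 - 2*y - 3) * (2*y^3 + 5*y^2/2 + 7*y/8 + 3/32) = 2*y^5 - 3*y^4/2 - 81*y^3/8 - 293*y^2/32 - 45*y/16 - 9/32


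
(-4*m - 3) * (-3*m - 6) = 12*m^2 + 33*m + 18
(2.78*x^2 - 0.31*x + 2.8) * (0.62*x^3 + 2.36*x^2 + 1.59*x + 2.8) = 1.7236*x^5 + 6.3686*x^4 + 5.4246*x^3 + 13.8991*x^2 + 3.584*x + 7.84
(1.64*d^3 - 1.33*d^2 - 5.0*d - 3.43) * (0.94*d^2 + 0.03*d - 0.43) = 1.5416*d^5 - 1.201*d^4 - 5.4451*d^3 - 2.8023*d^2 + 2.0471*d + 1.4749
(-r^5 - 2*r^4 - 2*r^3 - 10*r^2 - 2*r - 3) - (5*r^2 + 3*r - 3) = -r^5 - 2*r^4 - 2*r^3 - 15*r^2 - 5*r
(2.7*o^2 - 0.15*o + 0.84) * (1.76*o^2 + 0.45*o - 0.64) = 4.752*o^4 + 0.951*o^3 - 0.3171*o^2 + 0.474*o - 0.5376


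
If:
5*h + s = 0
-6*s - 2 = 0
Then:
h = 1/15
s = -1/3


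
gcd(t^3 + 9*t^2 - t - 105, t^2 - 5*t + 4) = 1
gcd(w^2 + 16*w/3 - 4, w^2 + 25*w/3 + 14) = w + 6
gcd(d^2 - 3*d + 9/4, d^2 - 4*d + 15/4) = d - 3/2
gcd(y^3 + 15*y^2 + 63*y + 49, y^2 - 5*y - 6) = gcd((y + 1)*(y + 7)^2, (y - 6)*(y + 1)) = y + 1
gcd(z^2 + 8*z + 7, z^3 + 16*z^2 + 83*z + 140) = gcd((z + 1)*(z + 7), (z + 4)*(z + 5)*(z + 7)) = z + 7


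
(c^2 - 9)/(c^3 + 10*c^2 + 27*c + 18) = (c - 3)/(c^2 + 7*c + 6)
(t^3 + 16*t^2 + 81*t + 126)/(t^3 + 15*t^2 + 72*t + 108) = (t + 7)/(t + 6)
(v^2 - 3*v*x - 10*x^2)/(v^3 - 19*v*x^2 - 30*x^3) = 1/(v + 3*x)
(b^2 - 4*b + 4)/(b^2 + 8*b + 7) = (b^2 - 4*b + 4)/(b^2 + 8*b + 7)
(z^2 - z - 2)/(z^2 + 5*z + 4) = (z - 2)/(z + 4)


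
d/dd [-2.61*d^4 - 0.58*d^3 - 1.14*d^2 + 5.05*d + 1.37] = -10.44*d^3 - 1.74*d^2 - 2.28*d + 5.05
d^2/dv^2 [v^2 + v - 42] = 2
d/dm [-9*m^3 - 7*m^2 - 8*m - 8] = -27*m^2 - 14*m - 8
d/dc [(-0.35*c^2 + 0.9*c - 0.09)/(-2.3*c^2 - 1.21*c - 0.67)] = (2.4935*c^2 + 0.055*c - 0.7119)/(5.29*c^4 + 5.566*c^3 + 4.5461*c^2 + 1.6214*c + 0.4489)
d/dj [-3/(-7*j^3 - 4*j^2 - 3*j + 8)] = 3*(-21*j^2 - 8*j - 3)/(7*j^3 + 4*j^2 + 3*j - 8)^2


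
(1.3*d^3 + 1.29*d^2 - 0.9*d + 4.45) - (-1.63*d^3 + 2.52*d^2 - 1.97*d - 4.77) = 2.93*d^3 - 1.23*d^2 + 1.07*d + 9.22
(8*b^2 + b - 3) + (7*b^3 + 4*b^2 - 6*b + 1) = 7*b^3 + 12*b^2 - 5*b - 2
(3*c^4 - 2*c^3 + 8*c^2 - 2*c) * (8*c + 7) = 24*c^5 + 5*c^4 + 50*c^3 + 40*c^2 - 14*c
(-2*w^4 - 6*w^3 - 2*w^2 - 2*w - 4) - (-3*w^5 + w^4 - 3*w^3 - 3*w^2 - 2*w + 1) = 3*w^5 - 3*w^4 - 3*w^3 + w^2 - 5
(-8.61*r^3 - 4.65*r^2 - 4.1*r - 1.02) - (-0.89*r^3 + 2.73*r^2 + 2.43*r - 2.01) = -7.72*r^3 - 7.38*r^2 - 6.53*r + 0.99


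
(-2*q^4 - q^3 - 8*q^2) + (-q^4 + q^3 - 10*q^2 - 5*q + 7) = -3*q^4 - 18*q^2 - 5*q + 7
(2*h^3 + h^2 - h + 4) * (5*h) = 10*h^4 + 5*h^3 - 5*h^2 + 20*h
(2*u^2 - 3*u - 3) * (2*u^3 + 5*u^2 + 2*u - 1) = 4*u^5 + 4*u^4 - 17*u^3 - 23*u^2 - 3*u + 3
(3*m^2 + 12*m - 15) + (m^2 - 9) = 4*m^2 + 12*m - 24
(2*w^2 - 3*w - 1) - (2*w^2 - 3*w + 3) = -4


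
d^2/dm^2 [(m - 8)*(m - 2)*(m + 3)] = 6*m - 14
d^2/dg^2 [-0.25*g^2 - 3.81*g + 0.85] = -0.500000000000000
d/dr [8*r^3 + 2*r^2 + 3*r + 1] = 24*r^2 + 4*r + 3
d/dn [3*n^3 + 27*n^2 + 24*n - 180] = 9*n^2 + 54*n + 24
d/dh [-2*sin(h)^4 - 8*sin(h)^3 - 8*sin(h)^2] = -8*(sin(h)^2 + 3*sin(h) + 2)*sin(h)*cos(h)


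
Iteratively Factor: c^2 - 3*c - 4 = (c + 1)*(c - 4)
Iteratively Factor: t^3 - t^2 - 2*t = (t - 2)*(t^2 + t) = t*(t - 2)*(t + 1)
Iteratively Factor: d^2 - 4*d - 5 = (d - 5)*(d + 1)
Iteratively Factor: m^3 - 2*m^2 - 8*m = (m - 4)*(m^2 + 2*m) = m*(m - 4)*(m + 2)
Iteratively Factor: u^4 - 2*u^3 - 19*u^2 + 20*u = (u + 4)*(u^3 - 6*u^2 + 5*u) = (u - 1)*(u + 4)*(u^2 - 5*u) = (u - 5)*(u - 1)*(u + 4)*(u)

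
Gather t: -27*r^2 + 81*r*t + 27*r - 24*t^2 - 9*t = -27*r^2 + 27*r - 24*t^2 + t*(81*r - 9)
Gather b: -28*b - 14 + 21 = 7 - 28*b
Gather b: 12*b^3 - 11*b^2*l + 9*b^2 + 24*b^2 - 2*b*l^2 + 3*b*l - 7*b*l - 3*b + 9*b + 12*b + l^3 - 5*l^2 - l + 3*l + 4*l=12*b^3 + b^2*(33 - 11*l) + b*(-2*l^2 - 4*l + 18) + l^3 - 5*l^2 + 6*l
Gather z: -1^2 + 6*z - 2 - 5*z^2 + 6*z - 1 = -5*z^2 + 12*z - 4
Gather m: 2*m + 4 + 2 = 2*m + 6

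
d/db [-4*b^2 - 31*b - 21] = -8*b - 31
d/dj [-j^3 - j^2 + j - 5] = -3*j^2 - 2*j + 1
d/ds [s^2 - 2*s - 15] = 2*s - 2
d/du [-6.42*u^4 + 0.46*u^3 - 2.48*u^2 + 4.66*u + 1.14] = -25.68*u^3 + 1.38*u^2 - 4.96*u + 4.66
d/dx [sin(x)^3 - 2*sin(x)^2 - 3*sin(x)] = -4*sin(x)*cos(x) - 3*cos(x)^3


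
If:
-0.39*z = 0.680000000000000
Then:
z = -1.74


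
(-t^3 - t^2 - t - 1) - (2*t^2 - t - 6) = -t^3 - 3*t^2 + 5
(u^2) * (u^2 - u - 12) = u^4 - u^3 - 12*u^2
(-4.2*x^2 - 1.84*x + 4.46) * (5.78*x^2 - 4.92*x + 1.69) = -24.276*x^4 + 10.0288*x^3 + 27.7336*x^2 - 25.0528*x + 7.5374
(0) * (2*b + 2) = 0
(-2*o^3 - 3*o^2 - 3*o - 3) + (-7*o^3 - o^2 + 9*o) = -9*o^3 - 4*o^2 + 6*o - 3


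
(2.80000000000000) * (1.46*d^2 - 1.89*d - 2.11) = 4.088*d^2 - 5.292*d - 5.908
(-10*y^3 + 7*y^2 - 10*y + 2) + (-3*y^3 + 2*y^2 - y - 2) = -13*y^3 + 9*y^2 - 11*y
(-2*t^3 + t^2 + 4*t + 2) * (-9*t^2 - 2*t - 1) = 18*t^5 - 5*t^4 - 36*t^3 - 27*t^2 - 8*t - 2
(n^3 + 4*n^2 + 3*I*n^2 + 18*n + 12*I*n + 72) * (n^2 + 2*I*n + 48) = n^5 + 4*n^4 + 5*I*n^4 + 60*n^3 + 20*I*n^3 + 240*n^2 + 180*I*n^2 + 864*n + 720*I*n + 3456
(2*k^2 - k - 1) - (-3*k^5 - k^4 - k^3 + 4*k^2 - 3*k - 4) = 3*k^5 + k^4 + k^3 - 2*k^2 + 2*k + 3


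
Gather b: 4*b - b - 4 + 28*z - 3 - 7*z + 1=3*b + 21*z - 6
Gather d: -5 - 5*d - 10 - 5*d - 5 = -10*d - 20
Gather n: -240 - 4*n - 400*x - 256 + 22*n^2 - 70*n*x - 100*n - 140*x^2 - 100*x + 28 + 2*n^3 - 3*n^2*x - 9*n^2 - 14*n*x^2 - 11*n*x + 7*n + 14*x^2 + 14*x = 2*n^3 + n^2*(13 - 3*x) + n*(-14*x^2 - 81*x - 97) - 126*x^2 - 486*x - 468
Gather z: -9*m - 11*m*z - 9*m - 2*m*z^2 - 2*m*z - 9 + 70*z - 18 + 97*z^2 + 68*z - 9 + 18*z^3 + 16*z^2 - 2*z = -18*m + 18*z^3 + z^2*(113 - 2*m) + z*(136 - 13*m) - 36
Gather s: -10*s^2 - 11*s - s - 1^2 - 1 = -10*s^2 - 12*s - 2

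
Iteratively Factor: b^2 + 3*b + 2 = (b + 1)*(b + 2)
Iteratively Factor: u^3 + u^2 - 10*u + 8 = (u - 2)*(u^2 + 3*u - 4) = (u - 2)*(u + 4)*(u - 1)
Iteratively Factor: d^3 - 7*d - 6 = (d + 2)*(d^2 - 2*d - 3) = (d - 3)*(d + 2)*(d + 1)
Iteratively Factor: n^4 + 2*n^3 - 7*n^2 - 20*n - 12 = (n + 2)*(n^3 - 7*n - 6) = (n + 1)*(n + 2)*(n^2 - n - 6) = (n + 1)*(n + 2)^2*(n - 3)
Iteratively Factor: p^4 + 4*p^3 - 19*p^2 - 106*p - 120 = (p + 3)*(p^3 + p^2 - 22*p - 40) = (p + 3)*(p + 4)*(p^2 - 3*p - 10) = (p - 5)*(p + 3)*(p + 4)*(p + 2)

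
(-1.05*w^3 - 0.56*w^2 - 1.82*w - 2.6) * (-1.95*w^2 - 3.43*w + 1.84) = 2.0475*w^5 + 4.6935*w^4 + 3.5378*w^3 + 10.2822*w^2 + 5.5692*w - 4.784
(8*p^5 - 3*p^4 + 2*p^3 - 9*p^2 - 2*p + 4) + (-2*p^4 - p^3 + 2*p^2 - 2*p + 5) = 8*p^5 - 5*p^4 + p^3 - 7*p^2 - 4*p + 9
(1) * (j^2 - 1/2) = j^2 - 1/2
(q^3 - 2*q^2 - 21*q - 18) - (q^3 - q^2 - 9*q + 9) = -q^2 - 12*q - 27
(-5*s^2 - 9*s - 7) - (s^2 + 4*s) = -6*s^2 - 13*s - 7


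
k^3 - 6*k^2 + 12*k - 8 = (k - 2)^3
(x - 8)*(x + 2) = x^2 - 6*x - 16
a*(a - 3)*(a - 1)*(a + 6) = a^4 + 2*a^3 - 21*a^2 + 18*a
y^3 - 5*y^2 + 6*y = y*(y - 3)*(y - 2)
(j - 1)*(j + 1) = j^2 - 1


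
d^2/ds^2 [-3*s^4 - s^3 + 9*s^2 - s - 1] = -36*s^2 - 6*s + 18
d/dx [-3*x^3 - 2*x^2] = x*(-9*x - 4)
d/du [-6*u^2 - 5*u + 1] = -12*u - 5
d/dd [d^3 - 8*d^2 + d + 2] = 3*d^2 - 16*d + 1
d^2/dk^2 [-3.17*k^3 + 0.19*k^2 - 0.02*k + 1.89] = 0.38 - 19.02*k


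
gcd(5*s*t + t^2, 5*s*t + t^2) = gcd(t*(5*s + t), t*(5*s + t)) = 5*s*t + t^2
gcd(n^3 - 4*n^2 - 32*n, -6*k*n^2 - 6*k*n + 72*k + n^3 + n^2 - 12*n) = n + 4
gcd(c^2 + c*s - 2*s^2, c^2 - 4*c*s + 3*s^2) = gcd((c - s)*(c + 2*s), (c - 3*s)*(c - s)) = -c + s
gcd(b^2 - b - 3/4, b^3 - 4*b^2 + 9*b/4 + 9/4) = b^2 - b - 3/4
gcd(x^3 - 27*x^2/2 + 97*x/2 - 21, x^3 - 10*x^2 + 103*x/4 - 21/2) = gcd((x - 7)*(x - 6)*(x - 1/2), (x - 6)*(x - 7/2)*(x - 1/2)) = x^2 - 13*x/2 + 3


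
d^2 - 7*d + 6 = (d - 6)*(d - 1)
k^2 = k^2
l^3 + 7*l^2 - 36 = (l - 2)*(l + 3)*(l + 6)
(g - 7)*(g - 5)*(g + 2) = g^3 - 10*g^2 + 11*g + 70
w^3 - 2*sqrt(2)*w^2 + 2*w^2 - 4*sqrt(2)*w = w*(w + 2)*(w - 2*sqrt(2))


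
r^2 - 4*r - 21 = (r - 7)*(r + 3)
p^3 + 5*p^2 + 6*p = p*(p + 2)*(p + 3)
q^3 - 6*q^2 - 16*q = q*(q - 8)*(q + 2)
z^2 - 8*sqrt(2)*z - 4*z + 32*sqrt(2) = (z - 4)*(z - 8*sqrt(2))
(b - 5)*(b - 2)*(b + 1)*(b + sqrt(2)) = b^4 - 6*b^3 + sqrt(2)*b^3 - 6*sqrt(2)*b^2 + 3*b^2 + 3*sqrt(2)*b + 10*b + 10*sqrt(2)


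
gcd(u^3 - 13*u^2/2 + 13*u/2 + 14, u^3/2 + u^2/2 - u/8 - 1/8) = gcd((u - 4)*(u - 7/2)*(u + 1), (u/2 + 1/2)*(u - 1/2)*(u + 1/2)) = u + 1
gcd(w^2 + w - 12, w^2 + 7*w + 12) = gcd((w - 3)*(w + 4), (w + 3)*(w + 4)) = w + 4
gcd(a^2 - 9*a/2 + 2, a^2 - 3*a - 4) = a - 4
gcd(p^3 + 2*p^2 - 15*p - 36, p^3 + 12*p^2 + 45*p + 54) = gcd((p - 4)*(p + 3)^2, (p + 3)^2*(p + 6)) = p^2 + 6*p + 9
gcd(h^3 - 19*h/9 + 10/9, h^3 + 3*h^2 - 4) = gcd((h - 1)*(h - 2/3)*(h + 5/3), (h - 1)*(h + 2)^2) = h - 1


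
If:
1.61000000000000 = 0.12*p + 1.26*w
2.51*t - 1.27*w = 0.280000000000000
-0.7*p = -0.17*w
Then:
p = 0.30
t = 0.74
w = 1.25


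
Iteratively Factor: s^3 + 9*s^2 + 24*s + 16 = (s + 4)*(s^2 + 5*s + 4) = (s + 1)*(s + 4)*(s + 4)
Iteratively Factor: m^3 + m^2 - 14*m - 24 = (m - 4)*(m^2 + 5*m + 6) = (m - 4)*(m + 3)*(m + 2)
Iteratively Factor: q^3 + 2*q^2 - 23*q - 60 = (q + 4)*(q^2 - 2*q - 15) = (q - 5)*(q + 4)*(q + 3)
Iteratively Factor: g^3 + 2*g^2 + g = (g + 1)*(g^2 + g) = g*(g + 1)*(g + 1)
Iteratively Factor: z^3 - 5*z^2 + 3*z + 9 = (z - 3)*(z^2 - 2*z - 3) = (z - 3)^2*(z + 1)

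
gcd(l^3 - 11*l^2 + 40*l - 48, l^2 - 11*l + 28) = l - 4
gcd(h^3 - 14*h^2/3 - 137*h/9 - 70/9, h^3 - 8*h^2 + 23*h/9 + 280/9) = h^2 - 16*h/3 - 35/3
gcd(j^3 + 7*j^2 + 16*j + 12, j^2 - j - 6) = j + 2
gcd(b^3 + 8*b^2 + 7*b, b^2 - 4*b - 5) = b + 1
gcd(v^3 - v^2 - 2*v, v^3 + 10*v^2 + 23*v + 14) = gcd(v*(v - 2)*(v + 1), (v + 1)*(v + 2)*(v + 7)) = v + 1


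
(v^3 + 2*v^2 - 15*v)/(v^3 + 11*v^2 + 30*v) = (v - 3)/(v + 6)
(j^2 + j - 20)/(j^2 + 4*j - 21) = (j^2 + j - 20)/(j^2 + 4*j - 21)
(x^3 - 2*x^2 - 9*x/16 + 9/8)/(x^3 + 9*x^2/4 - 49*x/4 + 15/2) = (x + 3/4)/(x + 5)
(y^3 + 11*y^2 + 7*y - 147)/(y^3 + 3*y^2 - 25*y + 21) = (y + 7)/(y - 1)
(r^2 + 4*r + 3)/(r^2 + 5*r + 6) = (r + 1)/(r + 2)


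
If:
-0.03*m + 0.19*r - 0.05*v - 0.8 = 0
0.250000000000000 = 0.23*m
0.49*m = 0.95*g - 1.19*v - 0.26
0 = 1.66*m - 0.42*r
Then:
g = 0.42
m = 1.09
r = 4.30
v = -0.33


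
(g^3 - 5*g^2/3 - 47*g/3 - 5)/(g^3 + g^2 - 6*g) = (3*g^2 - 14*g - 5)/(3*g*(g - 2))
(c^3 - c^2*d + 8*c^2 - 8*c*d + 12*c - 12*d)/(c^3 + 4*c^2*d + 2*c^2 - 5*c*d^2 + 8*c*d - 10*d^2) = (c + 6)/(c + 5*d)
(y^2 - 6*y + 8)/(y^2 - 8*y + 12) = (y - 4)/(y - 6)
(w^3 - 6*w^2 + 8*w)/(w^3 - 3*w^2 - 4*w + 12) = w*(w - 4)/(w^2 - w - 6)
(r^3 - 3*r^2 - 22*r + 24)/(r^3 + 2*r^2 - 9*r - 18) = (r^3 - 3*r^2 - 22*r + 24)/(r^3 + 2*r^2 - 9*r - 18)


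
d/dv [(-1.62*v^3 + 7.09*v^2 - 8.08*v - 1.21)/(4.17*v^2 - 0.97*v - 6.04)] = (-6.7554*v^4 + 3.1428*v^3 + 56.1707*v^2 - 75.5558*v + 47.6295)/(17.3889*v^4 - 8.0898*v^3 - 49.4327*v^2 + 11.7176*v + 36.4816)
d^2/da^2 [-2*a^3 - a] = -12*a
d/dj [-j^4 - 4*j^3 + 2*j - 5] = -4*j^3 - 12*j^2 + 2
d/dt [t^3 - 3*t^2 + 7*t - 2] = 3*t^2 - 6*t + 7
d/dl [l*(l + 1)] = 2*l + 1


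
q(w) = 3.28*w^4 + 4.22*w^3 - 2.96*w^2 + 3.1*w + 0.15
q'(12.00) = 24426.46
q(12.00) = 74917.35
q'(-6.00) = -2339.54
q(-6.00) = 3214.35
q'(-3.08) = -241.91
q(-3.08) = 134.39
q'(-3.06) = -236.16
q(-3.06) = 129.61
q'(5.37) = 2368.07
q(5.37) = 3312.46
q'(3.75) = 850.81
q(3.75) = 841.32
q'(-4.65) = -1014.78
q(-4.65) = 1030.94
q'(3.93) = 971.73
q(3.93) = 1005.19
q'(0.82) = 13.99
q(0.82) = 4.51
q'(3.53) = 717.07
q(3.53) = 669.13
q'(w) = 13.12*w^3 + 12.66*w^2 - 5.92*w + 3.1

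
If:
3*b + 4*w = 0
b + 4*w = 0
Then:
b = 0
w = 0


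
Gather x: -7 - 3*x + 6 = -3*x - 1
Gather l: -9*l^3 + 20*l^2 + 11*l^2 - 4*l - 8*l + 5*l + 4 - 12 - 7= -9*l^3 + 31*l^2 - 7*l - 15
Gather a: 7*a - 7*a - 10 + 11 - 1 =0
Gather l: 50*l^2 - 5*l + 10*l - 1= 50*l^2 + 5*l - 1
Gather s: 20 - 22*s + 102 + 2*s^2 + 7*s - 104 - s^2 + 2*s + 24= s^2 - 13*s + 42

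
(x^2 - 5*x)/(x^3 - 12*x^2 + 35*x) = 1/(x - 7)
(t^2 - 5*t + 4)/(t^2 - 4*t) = (t - 1)/t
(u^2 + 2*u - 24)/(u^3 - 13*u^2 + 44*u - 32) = (u + 6)/(u^2 - 9*u + 8)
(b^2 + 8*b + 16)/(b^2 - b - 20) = (b + 4)/(b - 5)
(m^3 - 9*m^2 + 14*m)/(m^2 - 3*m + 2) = m*(m - 7)/(m - 1)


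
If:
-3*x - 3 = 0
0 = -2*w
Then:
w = 0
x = -1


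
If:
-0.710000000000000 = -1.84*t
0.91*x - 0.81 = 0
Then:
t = 0.39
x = 0.89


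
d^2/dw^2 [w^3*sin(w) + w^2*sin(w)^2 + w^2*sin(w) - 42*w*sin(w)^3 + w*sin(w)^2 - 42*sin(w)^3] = -w^3*sin(w) - w^2*sin(w) + 6*w^2*cos(w) + 2*w^2*cos(2*w) + 75*w*sin(w)/2 + 4*w*sin(2*w) - 189*w*sin(3*w)/2 + 4*w*cos(w) + 2*w*cos(2*w) + 67*sin(w)/2 + 2*sin(2*w) - 189*sin(3*w)/2 - 63*cos(w) - cos(2*w) + 63*cos(3*w) + 1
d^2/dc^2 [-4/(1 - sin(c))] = -(4*sin(c) + 8)/(sin(c) - 1)^2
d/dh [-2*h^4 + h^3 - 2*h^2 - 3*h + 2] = -8*h^3 + 3*h^2 - 4*h - 3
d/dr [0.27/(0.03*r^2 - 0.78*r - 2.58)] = (0.2106 - 0.0162*r)/(-0.03*r^2 + 0.78*r + 2.58)^2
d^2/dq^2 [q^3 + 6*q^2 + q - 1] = 6*q + 12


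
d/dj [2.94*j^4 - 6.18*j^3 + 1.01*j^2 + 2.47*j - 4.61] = 11.76*j^3 - 18.54*j^2 + 2.02*j + 2.47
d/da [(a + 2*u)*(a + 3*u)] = 2*a + 5*u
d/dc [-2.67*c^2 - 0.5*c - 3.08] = -5.34*c - 0.5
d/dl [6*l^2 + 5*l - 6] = 12*l + 5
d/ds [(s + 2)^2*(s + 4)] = (s + 2)*(3*s + 10)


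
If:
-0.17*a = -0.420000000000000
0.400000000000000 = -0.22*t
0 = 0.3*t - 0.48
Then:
No Solution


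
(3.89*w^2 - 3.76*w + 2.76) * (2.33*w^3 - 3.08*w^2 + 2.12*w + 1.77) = 9.0637*w^5 - 20.742*w^4 + 26.2584*w^3 - 9.5867*w^2 - 0.804*w + 4.8852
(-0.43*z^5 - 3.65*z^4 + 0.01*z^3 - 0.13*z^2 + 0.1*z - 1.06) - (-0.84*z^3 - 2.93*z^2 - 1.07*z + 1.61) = -0.43*z^5 - 3.65*z^4 + 0.85*z^3 + 2.8*z^2 + 1.17*z - 2.67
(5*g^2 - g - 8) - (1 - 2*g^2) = 7*g^2 - g - 9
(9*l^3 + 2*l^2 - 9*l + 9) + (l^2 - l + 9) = 9*l^3 + 3*l^2 - 10*l + 18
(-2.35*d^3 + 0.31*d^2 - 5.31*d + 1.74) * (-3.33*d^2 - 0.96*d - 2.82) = 7.8255*d^5 + 1.2237*d^4 + 24.0117*d^3 - 1.5708*d^2 + 13.3038*d - 4.9068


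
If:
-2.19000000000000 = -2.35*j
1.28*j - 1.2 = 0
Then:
No Solution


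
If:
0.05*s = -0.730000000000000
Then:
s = -14.60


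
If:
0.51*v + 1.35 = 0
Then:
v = -2.65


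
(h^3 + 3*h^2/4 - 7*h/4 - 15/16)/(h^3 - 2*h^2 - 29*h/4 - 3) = (h - 5/4)/(h - 4)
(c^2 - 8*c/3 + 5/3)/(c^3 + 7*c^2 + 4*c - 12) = (c - 5/3)/(c^2 + 8*c + 12)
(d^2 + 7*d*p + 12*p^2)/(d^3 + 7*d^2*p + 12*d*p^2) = 1/d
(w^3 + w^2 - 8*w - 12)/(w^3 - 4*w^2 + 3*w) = (w^2 + 4*w + 4)/(w*(w - 1))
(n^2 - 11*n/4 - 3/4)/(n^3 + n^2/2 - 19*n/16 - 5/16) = 4*(n - 3)/(4*n^2 + n - 5)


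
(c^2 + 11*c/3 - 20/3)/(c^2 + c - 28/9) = 3*(c + 5)/(3*c + 7)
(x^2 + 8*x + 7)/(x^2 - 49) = (x + 1)/(x - 7)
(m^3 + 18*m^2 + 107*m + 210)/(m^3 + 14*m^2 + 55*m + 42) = (m + 5)/(m + 1)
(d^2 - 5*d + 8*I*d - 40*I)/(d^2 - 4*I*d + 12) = (d^2 + d*(-5 + 8*I) - 40*I)/(d^2 - 4*I*d + 12)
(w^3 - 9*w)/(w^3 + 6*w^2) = (w^2 - 9)/(w*(w + 6))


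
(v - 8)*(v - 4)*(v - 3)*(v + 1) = v^4 - 14*v^3 + 53*v^2 - 28*v - 96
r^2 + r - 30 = (r - 5)*(r + 6)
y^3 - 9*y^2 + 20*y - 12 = (y - 6)*(y - 2)*(y - 1)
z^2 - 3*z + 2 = (z - 2)*(z - 1)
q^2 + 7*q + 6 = (q + 1)*(q + 6)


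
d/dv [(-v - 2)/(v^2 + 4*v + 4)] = 1/(v^2 + 4*v + 4)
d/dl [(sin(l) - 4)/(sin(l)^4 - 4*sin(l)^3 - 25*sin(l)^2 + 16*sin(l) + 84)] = (-3*sin(l)^4 + 24*sin(l)^3 - 23*sin(l)^2 - 200*sin(l) + 148)*cos(l)/(sin(l)^4 - 4*sin(l)^3 - 25*sin(l)^2 + 16*sin(l) + 84)^2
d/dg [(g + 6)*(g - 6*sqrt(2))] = 2*g - 6*sqrt(2) + 6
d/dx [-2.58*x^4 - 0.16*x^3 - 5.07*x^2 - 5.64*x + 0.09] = -10.32*x^3 - 0.48*x^2 - 10.14*x - 5.64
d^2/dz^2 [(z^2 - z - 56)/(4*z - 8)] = -27/(z^3 - 6*z^2 + 12*z - 8)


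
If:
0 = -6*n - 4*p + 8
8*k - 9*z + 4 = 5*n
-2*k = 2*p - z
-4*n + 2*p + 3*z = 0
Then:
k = -40/7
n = -8/7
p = 26/7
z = -4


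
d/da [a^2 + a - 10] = 2*a + 1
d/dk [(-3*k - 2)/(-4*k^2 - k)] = 2*(-6*k^2 - 8*k - 1)/(k^2*(16*k^2 + 8*k + 1))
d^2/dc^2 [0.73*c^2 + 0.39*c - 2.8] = 1.46000000000000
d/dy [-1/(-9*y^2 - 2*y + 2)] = 2*(-9*y - 1)/(9*y^2 + 2*y - 2)^2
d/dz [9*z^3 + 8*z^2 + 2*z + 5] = 27*z^2 + 16*z + 2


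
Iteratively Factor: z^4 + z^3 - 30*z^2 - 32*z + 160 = (z + 4)*(z^3 - 3*z^2 - 18*z + 40) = (z + 4)^2*(z^2 - 7*z + 10) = (z - 5)*(z + 4)^2*(z - 2)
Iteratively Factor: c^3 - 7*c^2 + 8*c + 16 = (c - 4)*(c^2 - 3*c - 4) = (c - 4)*(c + 1)*(c - 4)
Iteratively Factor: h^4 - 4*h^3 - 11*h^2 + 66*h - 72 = (h - 3)*(h^3 - h^2 - 14*h + 24) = (h - 3)*(h - 2)*(h^2 + h - 12) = (h - 3)^2*(h - 2)*(h + 4)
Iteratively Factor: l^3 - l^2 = (l)*(l^2 - l) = l^2*(l - 1)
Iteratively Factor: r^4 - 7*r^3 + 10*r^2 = (r - 2)*(r^3 - 5*r^2) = r*(r - 2)*(r^2 - 5*r) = r^2*(r - 2)*(r - 5)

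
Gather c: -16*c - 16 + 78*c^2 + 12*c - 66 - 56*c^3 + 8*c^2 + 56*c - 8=-56*c^3 + 86*c^2 + 52*c - 90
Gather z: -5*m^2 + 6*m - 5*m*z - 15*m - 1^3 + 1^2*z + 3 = -5*m^2 - 9*m + z*(1 - 5*m) + 2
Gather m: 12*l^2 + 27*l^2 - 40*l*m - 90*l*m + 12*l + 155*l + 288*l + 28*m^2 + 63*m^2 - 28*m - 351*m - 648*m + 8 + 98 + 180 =39*l^2 + 455*l + 91*m^2 + m*(-130*l - 1027) + 286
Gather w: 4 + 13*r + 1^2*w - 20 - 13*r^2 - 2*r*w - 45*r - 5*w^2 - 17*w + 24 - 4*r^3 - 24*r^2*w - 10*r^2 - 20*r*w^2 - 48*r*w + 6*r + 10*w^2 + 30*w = -4*r^3 - 23*r^2 - 26*r + w^2*(5 - 20*r) + w*(-24*r^2 - 50*r + 14) + 8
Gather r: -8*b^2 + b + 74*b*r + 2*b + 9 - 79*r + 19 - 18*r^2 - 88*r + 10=-8*b^2 + 3*b - 18*r^2 + r*(74*b - 167) + 38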